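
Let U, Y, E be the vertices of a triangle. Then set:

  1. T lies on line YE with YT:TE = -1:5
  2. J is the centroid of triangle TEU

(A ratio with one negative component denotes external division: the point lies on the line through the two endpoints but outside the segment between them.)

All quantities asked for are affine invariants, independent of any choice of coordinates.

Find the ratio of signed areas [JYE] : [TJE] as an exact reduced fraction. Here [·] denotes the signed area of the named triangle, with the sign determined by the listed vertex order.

Work in coordinates with U = (0, 0), Y = (1, 0), E = (0, 1).
1. T lies on line YE with YT:TE = -1:5 ⇒ T = (5/4, -1/4)
2. J is the centroid of triangle TEU ⇒ J = (5/12, 1/4)
2·[JYE] = 1/3, 2·[TJE] = -5/12
[JYE]:[TJE] = 1/3:-5/12 = -4/5

[JYE]:[TJE] = -4/5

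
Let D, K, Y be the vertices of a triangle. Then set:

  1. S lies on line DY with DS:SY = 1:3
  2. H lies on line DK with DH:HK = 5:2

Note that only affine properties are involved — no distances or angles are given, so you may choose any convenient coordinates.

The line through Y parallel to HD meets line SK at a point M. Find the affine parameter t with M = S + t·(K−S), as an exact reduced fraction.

Assign D = (0, 0), K = (1, 0), Y = (0, 1) — the answer is frame-independent, so this choice is without loss of generality.
1. S lies on line DY with DS:SY = 1:3 ⇒ S = (0, 1/4)
2. H lies on line DK with DH:HK = 5:2 ⇒ H = (5/7, 0)
through Y parallel to HD: direction (-5/7, 0); meets SK at M = (-3, 1)
M = S + t·(K−S) with t = -3

t = -3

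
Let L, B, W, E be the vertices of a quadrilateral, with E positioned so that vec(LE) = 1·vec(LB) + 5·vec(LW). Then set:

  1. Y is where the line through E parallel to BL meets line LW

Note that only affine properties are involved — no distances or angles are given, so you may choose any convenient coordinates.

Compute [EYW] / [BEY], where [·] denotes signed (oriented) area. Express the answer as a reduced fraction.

[EYW]:[BEY] = 4/5

Work in coordinates with L = (0, 0), B = (1, 0), W = (0, 1), E = (1, 5).
1. Y is where the line through E parallel to BL meets line LW ⇒ Y = (0, 5)
2·[EYW] = 4, 2·[BEY] = 5
[EYW]:[BEY] = 4:5 = 4/5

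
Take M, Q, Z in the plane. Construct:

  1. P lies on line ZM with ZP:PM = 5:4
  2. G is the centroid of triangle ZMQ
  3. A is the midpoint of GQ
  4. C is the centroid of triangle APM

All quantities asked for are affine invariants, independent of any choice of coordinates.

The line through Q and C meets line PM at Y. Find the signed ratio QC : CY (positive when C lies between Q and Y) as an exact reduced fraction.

Assign M = (0, 0), Q = (1, 0), Z = (0, 1) — the answer is frame-independent, so this choice is without loss of generality.
1. P lies on line ZM with ZP:PM = 5:4 ⇒ P = (0, 4/9)
2. G is the centroid of triangle ZMQ ⇒ G = (1/3, 1/3)
3. A is the midpoint of GQ ⇒ A = (2/3, 1/6)
4. C is the centroid of triangle APM ⇒ C = (2/9, 11/54)
line QC meets PM at Y = (0, 11/42)
C = Q + t·(Y−Q) with t = 7/9, so QC:CY = 7/9:2/9

QC:CY = 7/2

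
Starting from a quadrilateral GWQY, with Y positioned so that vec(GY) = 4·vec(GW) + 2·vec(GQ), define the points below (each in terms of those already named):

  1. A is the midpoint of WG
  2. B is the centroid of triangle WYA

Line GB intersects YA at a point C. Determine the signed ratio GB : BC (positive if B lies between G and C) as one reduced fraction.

Set G = (0, 0), W = (1, 0), Q = (0, 1), Y = (4, 2); any affine frame gives the same invariant.
1. A is the midpoint of WG ⇒ A = (1/2, 0)
2. B is the centroid of triangle WYA ⇒ B = (11/6, 2/3)
line GB meets YA at C = (11/8, 1/2)
B = G + t·(C−G) with t = 4/3, so GB:BC = 4/3:-1/3

GB:BC = -4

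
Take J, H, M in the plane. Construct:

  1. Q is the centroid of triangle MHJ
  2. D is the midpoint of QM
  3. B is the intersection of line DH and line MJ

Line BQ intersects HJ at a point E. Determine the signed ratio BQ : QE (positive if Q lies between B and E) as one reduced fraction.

BQ:QE = 7/5

Choose coordinates J = (0, 0), H = (1, 0), M = (0, 1).
1. Q is the centroid of triangle MHJ ⇒ Q = (1/3, 1/3)
2. D is the midpoint of QM ⇒ D = (1/6, 2/3)
3. B is the intersection of line DH and line MJ ⇒ B = (0, 4/5)
line BQ meets HJ at E = (4/7, 0)
Q = B + t·(E−B) with t = 7/12, so BQ:QE = 7/12:5/12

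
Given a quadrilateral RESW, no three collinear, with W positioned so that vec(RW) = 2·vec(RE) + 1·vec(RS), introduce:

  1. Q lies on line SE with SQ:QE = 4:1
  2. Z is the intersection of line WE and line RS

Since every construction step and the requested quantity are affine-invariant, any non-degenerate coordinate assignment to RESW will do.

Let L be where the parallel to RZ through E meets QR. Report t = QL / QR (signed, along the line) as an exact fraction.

Work in coordinates with R = (0, 0), E = (1, 0), S = (0, 1), W = (2, 1).
1. Q lies on line SE with SQ:QE = 4:1 ⇒ Q = (4/5, 1/5)
2. Z is the intersection of line WE and line RS ⇒ Z = (0, -1)
through E parallel to RZ: direction (0, -1); meets QR at L = (1, 1/4)
L = Q + t·(R−Q) with t = -1/4

t = -1/4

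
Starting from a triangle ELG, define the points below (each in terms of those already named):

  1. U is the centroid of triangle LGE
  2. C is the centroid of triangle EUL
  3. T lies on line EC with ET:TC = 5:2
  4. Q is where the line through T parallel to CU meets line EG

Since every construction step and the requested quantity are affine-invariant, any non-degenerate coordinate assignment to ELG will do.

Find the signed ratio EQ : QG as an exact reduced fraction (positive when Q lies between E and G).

Assign E = (0, 0), L = (1, 0), G = (0, 1) — the answer is frame-independent, so this choice is without loss of generality.
1. U is the centroid of triangle LGE ⇒ U = (1/3, 1/3)
2. C is the centroid of triangle EUL ⇒ C = (4/9, 1/9)
3. T lies on line EC with ET:TC = 5:2 ⇒ T = (20/63, 5/63)
4. Q is where the line through T parallel to CU meets line EG ⇒ Q = (0, 5/7)
Q = E + t·(G−E) with t = 5/7, so EQ:QG = t:(1−t) = 5/7:2/7

EQ:QG = 5/2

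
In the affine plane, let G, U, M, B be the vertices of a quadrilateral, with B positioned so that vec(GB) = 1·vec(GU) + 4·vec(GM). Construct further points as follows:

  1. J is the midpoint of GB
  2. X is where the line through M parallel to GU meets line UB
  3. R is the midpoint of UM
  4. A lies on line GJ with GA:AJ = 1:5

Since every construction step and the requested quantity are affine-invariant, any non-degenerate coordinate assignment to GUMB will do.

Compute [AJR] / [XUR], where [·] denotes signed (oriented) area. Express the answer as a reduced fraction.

[AJR]:[XUR] = 5/4

Work in coordinates with G = (0, 0), U = (1, 0), M = (0, 1), B = (1, 4).
1. J is the midpoint of GB ⇒ J = (1/2, 2)
2. X is where the line through M parallel to GU meets line UB ⇒ X = (1, 1)
3. R is the midpoint of UM ⇒ R = (1/2, 1/2)
4. A lies on line GJ with GA:AJ = 1:5 ⇒ A = (1/12, 1/3)
2·[AJR] = -5/8, 2·[XUR] = -1/2
[AJR]:[XUR] = -5/8:-1/2 = 5/4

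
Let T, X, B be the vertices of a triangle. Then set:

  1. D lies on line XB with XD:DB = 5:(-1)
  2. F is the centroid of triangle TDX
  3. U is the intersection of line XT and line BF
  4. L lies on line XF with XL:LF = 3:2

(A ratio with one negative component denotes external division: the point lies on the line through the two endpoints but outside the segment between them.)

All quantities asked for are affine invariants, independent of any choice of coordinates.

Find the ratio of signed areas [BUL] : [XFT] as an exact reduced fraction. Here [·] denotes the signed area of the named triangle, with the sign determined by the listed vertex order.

Work in coordinates with T = (0, 0), X = (1, 0), B = (0, 1).
1. D lies on line XB with XD:DB = 5:(-1) ⇒ D = (-1/4, 5/4)
2. F is the centroid of triangle TDX ⇒ F = (1/4, 5/12)
3. U is the intersection of line XT and line BF ⇒ U = (3/7, 0)
4. L lies on line XF with XL:LF = 3:2 ⇒ L = (11/20, 1/4)
2·[BUL] = 8/35, 2·[XFT] = 5/12
[BUL]:[XFT] = 8/35:5/12 = 96/175

[BUL]:[XFT] = 96/175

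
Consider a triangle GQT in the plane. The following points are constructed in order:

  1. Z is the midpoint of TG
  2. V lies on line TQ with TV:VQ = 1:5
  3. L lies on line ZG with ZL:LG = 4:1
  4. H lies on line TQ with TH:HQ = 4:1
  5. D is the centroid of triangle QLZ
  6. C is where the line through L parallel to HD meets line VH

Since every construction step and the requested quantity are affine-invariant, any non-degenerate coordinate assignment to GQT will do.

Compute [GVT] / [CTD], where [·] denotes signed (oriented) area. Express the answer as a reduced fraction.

Choose coordinates G = (0, 0), Q = (1, 0), T = (0, 1).
1. Z is the midpoint of TG ⇒ Z = (0, 1/2)
2. V lies on line TQ with TV:VQ = 1:5 ⇒ V = (1/6, 5/6)
3. L lies on line ZG with ZL:LG = 4:1 ⇒ L = (0, 1/10)
4. H lies on line TQ with TH:HQ = 4:1 ⇒ H = (4/5, 1/5)
5. D is the centroid of triangle QLZ ⇒ D = (1/3, 1/5)
6. C is where the line through L parallel to HD meets line VH ⇒ C = (9/10, 1/10)
2·[GVT] = 1/6, 2·[CTD] = 21/50
[GVT]:[CTD] = 1/6:21/50 = 25/63

[GVT]:[CTD] = 25/63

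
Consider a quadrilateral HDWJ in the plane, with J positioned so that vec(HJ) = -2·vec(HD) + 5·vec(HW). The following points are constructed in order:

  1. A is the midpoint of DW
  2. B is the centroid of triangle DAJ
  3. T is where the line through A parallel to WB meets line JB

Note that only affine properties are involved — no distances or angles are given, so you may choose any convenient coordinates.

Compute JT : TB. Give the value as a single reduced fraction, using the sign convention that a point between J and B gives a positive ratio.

JT:TB = -4

Assign H = (0, 0), D = (1, 0), W = (0, 1), J = (-2, 5) — the answer is frame-independent, so this choice is without loss of generality.
1. A is the midpoint of DW ⇒ A = (1/2, 1/2)
2. B is the centroid of triangle DAJ ⇒ B = (-1/6, 11/6)
3. T is where the line through A parallel to WB meets line JB ⇒ T = (4/9, 7/9)
T = J + t·(B−J) with t = 4/3, so JT:TB = t:(1−t) = 4/3:-1/3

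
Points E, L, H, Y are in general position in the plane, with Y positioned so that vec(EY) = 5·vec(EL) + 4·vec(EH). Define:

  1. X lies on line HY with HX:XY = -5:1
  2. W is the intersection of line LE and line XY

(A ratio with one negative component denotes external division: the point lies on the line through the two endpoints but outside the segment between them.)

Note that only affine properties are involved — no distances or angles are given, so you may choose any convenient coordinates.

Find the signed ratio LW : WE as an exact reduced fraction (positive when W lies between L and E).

LW:WE = -8/5

Assign E = (0, 0), L = (1, 0), H = (0, 1), Y = (5, 4) — the answer is frame-independent, so this choice is without loss of generality.
1. X lies on line HY with HX:XY = -5:1 ⇒ X = (25/4, 19/4)
2. W is the intersection of line LE and line XY ⇒ W = (-5/3, 0)
W = L + t·(E−L) with t = 8/3, so LW:WE = t:(1−t) = 8/3:-5/3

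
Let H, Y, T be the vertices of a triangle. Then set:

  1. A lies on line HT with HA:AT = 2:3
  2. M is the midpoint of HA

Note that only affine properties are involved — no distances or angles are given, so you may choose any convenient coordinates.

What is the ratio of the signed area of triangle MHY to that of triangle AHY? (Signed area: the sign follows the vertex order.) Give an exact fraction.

[MHY]:[AHY] = 1/2

Set H = (0, 0), Y = (1, 0), T = (0, 1); any affine frame gives the same invariant.
1. A lies on line HT with HA:AT = 2:3 ⇒ A = (0, 2/5)
2. M is the midpoint of HA ⇒ M = (0, 1/5)
2·[MHY] = 1/5, 2·[AHY] = 2/5
[MHY]:[AHY] = 1/5:2/5 = 1/2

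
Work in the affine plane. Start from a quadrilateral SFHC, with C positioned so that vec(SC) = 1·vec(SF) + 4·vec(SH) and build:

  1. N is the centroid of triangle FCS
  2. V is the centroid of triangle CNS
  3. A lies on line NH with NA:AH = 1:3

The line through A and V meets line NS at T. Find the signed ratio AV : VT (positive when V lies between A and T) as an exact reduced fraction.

AV:VT = -5/8

Choose coordinates S = (0, 0), F = (1, 0), H = (0, 1), C = (1, 4).
1. N is the centroid of triangle FCS ⇒ N = (2/3, 4/3)
2. V is the centroid of triangle CNS ⇒ V = (5/9, 16/9)
3. A lies on line NH with NA:AH = 1:3 ⇒ A = (1/2, 5/4)
line AV meets NS at T = (7/15, 14/15)
V = A + t·(T−A) with t = -5/3, so AV:VT = -5/3:8/3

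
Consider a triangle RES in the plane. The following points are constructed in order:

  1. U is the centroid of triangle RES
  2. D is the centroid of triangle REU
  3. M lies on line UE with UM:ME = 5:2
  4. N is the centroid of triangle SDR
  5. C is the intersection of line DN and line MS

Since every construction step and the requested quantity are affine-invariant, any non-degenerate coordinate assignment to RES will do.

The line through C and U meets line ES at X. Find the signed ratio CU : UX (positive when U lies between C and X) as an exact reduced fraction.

Set R = (0, 0), E = (1, 0), S = (0, 1); any affine frame gives the same invariant.
1. U is the centroid of triangle RES ⇒ U = (1/3, 1/3)
2. D is the centroid of triangle REU ⇒ D = (4/9, 1/9)
3. M lies on line UE with UM:ME = 5:2 ⇒ M = (17/21, 2/21)
4. N is the centroid of triangle SDR ⇒ N = (4/27, 10/27)
5. C is the intersection of line DN and line MS ⇒ C = (68/33, -43/33)
line CU meets ES at X = (20/3, -17/3)
U = C + t·(X−C) with t = -3/8, so CU:UX = -3/8:11/8

CU:UX = -3/11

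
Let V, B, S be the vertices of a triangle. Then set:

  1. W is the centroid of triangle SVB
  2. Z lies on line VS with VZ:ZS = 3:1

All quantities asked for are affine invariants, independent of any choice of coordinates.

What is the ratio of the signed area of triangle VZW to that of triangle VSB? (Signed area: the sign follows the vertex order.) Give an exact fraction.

Set V = (0, 0), B = (1, 0), S = (0, 1); any affine frame gives the same invariant.
1. W is the centroid of triangle SVB ⇒ W = (1/3, 1/3)
2. Z lies on line VS with VZ:ZS = 3:1 ⇒ Z = (0, 3/4)
2·[VZW] = -1/4, 2·[VSB] = -1
[VZW]:[VSB] = -1/4:-1 = 1/4

[VZW]:[VSB] = 1/4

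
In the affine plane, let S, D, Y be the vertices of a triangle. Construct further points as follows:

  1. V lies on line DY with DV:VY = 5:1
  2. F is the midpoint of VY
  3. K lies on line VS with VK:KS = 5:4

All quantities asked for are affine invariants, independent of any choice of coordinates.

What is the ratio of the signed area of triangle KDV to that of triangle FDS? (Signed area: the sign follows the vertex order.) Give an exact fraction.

Assign S = (0, 0), D = (1, 0), Y = (0, 1) — the answer is frame-independent, so this choice is without loss of generality.
1. V lies on line DY with DV:VY = 5:1 ⇒ V = (1/6, 5/6)
2. F is the midpoint of VY ⇒ F = (1/12, 11/12)
3. K lies on line VS with VK:KS = 5:4 ⇒ K = (2/27, 10/27)
2·[KDV] = 25/54, 2·[FDS] = -11/12
[KDV]:[FDS] = 25/54:-11/12 = -50/99

[KDV]:[FDS] = -50/99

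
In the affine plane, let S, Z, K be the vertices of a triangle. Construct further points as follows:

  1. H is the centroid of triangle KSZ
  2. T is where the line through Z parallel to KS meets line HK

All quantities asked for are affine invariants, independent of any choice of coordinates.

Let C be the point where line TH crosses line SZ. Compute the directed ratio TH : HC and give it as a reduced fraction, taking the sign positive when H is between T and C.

TH:HC = -4

Choose coordinates S = (0, 0), Z = (1, 0), K = (0, 1).
1. H is the centroid of triangle KSZ ⇒ H = (1/3, 1/3)
2. T is where the line through Z parallel to KS meets line HK ⇒ T = (1, -1)
line TH meets SZ at C = (1/2, 0)
H = T + t·(C−T) with t = 4/3, so TH:HC = 4/3:-1/3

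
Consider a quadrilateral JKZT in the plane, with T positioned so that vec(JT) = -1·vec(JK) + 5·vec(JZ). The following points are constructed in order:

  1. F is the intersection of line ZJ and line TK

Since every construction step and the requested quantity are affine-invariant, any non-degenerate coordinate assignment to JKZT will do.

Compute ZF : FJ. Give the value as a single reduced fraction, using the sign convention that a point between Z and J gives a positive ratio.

Choose coordinates J = (0, 0), K = (1, 0), Z = (0, 1), T = (-1, 5).
1. F is the intersection of line ZJ and line TK ⇒ F = (0, 5/2)
F = Z + t·(J−Z) with t = -3/2, so ZF:FJ = t:(1−t) = -3/2:5/2

ZF:FJ = -3/5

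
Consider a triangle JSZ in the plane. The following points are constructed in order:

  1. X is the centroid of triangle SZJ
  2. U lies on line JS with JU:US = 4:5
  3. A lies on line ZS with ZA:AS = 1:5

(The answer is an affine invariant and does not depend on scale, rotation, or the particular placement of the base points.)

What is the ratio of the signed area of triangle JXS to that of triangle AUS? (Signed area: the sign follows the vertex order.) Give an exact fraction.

[JXS]:[AUS] = -18/25

Work in coordinates with J = (0, 0), S = (1, 0), Z = (0, 1).
1. X is the centroid of triangle SZJ ⇒ X = (1/3, 1/3)
2. U lies on line JS with JU:US = 4:5 ⇒ U = (4/9, 0)
3. A lies on line ZS with ZA:AS = 1:5 ⇒ A = (1/6, 5/6)
2·[JXS] = -1/3, 2·[AUS] = 25/54
[JXS]:[AUS] = -1/3:25/54 = -18/25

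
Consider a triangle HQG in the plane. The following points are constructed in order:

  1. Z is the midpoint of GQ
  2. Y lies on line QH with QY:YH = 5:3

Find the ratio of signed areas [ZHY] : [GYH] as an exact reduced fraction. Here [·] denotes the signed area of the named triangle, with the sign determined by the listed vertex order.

Set H = (0, 0), Q = (1, 0), G = (0, 1); any affine frame gives the same invariant.
1. Z is the midpoint of GQ ⇒ Z = (1/2, 1/2)
2. Y lies on line QH with QY:YH = 5:3 ⇒ Y = (3/8, 0)
2·[ZHY] = 3/16, 2·[GYH] = -3/8
[ZHY]:[GYH] = 3/16:-3/8 = -1/2

[ZHY]:[GYH] = -1/2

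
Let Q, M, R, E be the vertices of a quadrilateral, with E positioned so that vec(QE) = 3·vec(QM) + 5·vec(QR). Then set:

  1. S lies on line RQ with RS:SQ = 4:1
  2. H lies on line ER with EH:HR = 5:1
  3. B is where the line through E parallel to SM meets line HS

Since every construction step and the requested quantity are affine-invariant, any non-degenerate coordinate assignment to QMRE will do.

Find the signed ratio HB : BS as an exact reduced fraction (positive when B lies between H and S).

Assign Q = (0, 0), M = (1, 0), R = (0, 1), E = (3, 5) — the answer is frame-independent, so this choice is without loss of generality.
1. S lies on line RQ with RS:SQ = 4:1 ⇒ S = (0, 1/5)
2. H lies on line ER with EH:HR = 5:1 ⇒ H = (1/2, 5/3)
3. B is where the line through E parallel to SM meets line HS ⇒ B = (81/47, 247/47)
B = H + t·(S−H) with t = -115/47, so HB:BS = t:(1−t) = -115/47:162/47

HB:BS = -115/162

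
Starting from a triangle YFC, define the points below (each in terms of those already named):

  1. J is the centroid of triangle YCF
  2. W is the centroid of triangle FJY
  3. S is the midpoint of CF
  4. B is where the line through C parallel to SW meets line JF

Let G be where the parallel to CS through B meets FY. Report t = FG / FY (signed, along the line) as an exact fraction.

Assign Y = (0, 0), F = (1, 0), C = (0, 1) — the answer is frame-independent, so this choice is without loss of generality.
1. J is the centroid of triangle YCF ⇒ J = (1/3, 1/3)
2. W is the centroid of triangle FJY ⇒ W = (4/9, 1/9)
3. S is the midpoint of CF ⇒ S = (1/2, 1/2)
4. B is where the line through C parallel to SW meets line JF ⇒ B = (-1/15, 8/15)
through B parallel to CS: direction (1/2, -1/2); meets FY at G = (7/15, 0)
G = F + t·(Y−F) with t = 8/15

t = 8/15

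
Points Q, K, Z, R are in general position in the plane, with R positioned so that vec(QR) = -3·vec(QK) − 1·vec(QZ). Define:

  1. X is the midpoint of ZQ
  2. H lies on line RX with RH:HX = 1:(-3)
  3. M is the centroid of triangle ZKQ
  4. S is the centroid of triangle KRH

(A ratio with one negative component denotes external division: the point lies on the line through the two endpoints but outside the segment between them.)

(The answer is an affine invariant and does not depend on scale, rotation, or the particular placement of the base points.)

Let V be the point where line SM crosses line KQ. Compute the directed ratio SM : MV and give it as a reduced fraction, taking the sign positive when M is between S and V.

SM:MV = -15/4

Work in coordinates with Q = (0, 0), K = (1, 0), Z = (0, 1), R = (-3, -1).
1. X is the midpoint of ZQ ⇒ X = (0, 1/2)
2. H lies on line RX with RH:HX = 1:(-3) ⇒ H = (-9/2, -7/4)
3. M is the centroid of triangle ZKQ ⇒ M = (1/3, 1/3)
4. S is the centroid of triangle KRH ⇒ S = (-13/6, -11/12)
line SM meets KQ at V = (-1/3, 0)
M = S + t·(V−S) with t = 15/11, so SM:MV = 15/11:-4/11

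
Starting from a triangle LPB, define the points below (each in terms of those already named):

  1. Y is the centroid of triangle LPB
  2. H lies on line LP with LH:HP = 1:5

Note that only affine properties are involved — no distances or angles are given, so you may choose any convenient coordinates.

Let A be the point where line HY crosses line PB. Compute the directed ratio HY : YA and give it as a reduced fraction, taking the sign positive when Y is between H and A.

Assign L = (0, 0), P = (1, 0), B = (0, 1) — the answer is frame-independent, so this choice is without loss of generality.
1. Y is the centroid of triangle LPB ⇒ Y = (1/3, 1/3)
2. H lies on line LP with LH:HP = 1:5 ⇒ H = (1/6, 0)
line HY meets PB at A = (4/9, 5/9)
Y = H + t·(A−H) with t = 3/5, so HY:YA = 3/5:2/5

HY:YA = 3/2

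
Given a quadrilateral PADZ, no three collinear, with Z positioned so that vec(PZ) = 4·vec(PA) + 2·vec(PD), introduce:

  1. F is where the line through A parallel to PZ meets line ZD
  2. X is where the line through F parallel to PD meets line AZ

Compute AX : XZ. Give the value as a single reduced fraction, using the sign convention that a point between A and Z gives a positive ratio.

Assign P = (0, 0), A = (1, 0), D = (0, 1), Z = (4, 2) — the answer is frame-independent, so this choice is without loss of generality.
1. F is where the line through A parallel to PZ meets line ZD ⇒ F = (6, 5/2)
2. X is where the line through F parallel to PD meets line AZ ⇒ X = (6, 10/3)
X = A + t·(Z−A) with t = 5/3, so AX:XZ = t:(1−t) = 5/3:-2/3

AX:XZ = -5/2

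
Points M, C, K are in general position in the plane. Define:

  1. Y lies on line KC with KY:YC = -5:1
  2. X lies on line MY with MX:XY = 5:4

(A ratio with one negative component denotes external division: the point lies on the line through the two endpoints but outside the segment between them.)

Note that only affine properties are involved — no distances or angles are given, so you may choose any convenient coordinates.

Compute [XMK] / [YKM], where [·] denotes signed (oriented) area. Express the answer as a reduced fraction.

[XMK]:[YKM] = -5/9

Set M = (0, 0), C = (1, 0), K = (0, 1); any affine frame gives the same invariant.
1. Y lies on line KC with KY:YC = -5:1 ⇒ Y = (5/4, -1/4)
2. X lies on line MY with MX:XY = 5:4 ⇒ X = (25/36, -5/36)
2·[XMK] = -25/36, 2·[YKM] = 5/4
[XMK]:[YKM] = -25/36:5/4 = -5/9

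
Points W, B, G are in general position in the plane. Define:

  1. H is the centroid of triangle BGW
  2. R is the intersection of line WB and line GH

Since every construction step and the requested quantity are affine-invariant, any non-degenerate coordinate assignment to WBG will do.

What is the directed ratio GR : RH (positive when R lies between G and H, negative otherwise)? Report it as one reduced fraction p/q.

Assign W = (0, 0), B = (1, 0), G = (0, 1) — the answer is frame-independent, so this choice is without loss of generality.
1. H is the centroid of triangle BGW ⇒ H = (1/3, 1/3)
2. R is the intersection of line WB and line GH ⇒ R = (1/2, 0)
R = G + t·(H−G) with t = 3/2, so GR:RH = t:(1−t) = 3/2:-1/2

GR:RH = -3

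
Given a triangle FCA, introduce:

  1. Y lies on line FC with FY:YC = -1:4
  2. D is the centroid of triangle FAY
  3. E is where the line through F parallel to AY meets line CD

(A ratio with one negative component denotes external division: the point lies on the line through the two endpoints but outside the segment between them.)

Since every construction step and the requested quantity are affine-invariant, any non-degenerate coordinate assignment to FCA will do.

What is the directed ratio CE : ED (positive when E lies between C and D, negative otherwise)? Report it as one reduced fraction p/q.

Set F = (0, 0), C = (1, 0), A = (0, 1); any affine frame gives the same invariant.
1. Y lies on line FC with FY:YC = -1:4 ⇒ Y = (-1/3, 0)
2. D is the centroid of triangle FAY ⇒ D = (-1/9, 1/3)
3. E is where the line through F parallel to AY meets line CD ⇒ E = (1/11, 3/11)
E = C + t·(D−C) with t = 9/11, so CE:ED = t:(1−t) = 9/11:2/11

CE:ED = 9/2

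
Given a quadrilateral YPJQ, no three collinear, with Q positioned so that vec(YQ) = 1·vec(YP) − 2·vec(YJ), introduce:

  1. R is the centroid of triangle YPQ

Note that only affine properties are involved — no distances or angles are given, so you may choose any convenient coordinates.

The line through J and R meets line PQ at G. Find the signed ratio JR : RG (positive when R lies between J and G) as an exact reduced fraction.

Assign Y = (0, 0), P = (1, 0), J = (0, 1), Q = (1, -2) — the answer is frame-independent, so this choice is without loss of generality.
1. R is the centroid of triangle YPQ ⇒ R = (2/3, -2/3)
line JR meets PQ at G = (1, -3/2)
R = J + t·(G−J) with t = 2/3, so JR:RG = 2/3:1/3

JR:RG = 2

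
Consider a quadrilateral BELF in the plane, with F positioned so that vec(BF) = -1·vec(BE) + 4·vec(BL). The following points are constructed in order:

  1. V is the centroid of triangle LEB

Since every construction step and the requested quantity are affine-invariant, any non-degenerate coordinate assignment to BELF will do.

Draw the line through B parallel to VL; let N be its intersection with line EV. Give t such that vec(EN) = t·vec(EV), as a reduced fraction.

t = 2

Work in coordinates with B = (0, 0), E = (1, 0), L = (0, 1), F = (-1, 4).
1. V is the centroid of triangle LEB ⇒ V = (1/3, 1/3)
through B parallel to VL: direction (-1/3, 2/3); meets EV at N = (-1/3, 2/3)
N = E + t·(V−E) with t = 2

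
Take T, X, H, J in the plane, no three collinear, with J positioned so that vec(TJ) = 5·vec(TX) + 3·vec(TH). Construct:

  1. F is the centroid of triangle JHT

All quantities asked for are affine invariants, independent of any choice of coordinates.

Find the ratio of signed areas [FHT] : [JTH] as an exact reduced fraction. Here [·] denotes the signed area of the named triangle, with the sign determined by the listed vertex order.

Set T = (0, 0), X = (1, 0), H = (0, 1), J = (5, 3); any affine frame gives the same invariant.
1. F is the centroid of triangle JHT ⇒ F = (5/3, 4/3)
2·[FHT] = 5/3, 2·[JTH] = -5
[FHT]:[JTH] = 5/3:-5 = -1/3

[FHT]:[JTH] = -1/3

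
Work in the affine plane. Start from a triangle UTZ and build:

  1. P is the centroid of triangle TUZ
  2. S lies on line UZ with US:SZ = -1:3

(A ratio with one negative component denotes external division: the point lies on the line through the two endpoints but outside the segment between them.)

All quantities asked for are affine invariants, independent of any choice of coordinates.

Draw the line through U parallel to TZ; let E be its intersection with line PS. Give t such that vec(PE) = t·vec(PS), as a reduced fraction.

t = 4/7

Assign U = (0, 0), T = (1, 0), Z = (0, 1) — the answer is frame-independent, so this choice is without loss of generality.
1. P is the centroid of triangle TUZ ⇒ P = (1/3, 1/3)
2. S lies on line UZ with US:SZ = -1:3 ⇒ S = (0, -1/2)
through U parallel to TZ: direction (-1, 1); meets PS at E = (1/7, -1/7)
E = P + t·(S−P) with t = 4/7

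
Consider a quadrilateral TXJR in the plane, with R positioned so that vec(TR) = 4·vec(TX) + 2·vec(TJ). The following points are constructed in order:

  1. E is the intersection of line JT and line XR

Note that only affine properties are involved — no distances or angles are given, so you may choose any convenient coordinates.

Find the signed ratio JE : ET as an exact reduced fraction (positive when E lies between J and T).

JE:ET = -5/2

Work in coordinates with T = (0, 0), X = (1, 0), J = (0, 1), R = (4, 2).
1. E is the intersection of line JT and line XR ⇒ E = (0, -2/3)
E = J + t·(T−J) with t = 5/3, so JE:ET = t:(1−t) = 5/3:-2/3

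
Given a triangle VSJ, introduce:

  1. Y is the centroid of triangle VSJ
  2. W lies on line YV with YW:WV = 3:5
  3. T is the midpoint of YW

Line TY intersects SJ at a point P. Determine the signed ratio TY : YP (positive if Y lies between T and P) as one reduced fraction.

TY:YP = 3/8

Set V = (0, 0), S = (1, 0), J = (0, 1); any affine frame gives the same invariant.
1. Y is the centroid of triangle VSJ ⇒ Y = (1/3, 1/3)
2. W lies on line YV with YW:WV = 3:5 ⇒ W = (5/24, 5/24)
3. T is the midpoint of YW ⇒ T = (13/48, 13/48)
line TY meets SJ at P = (1/2, 1/2)
Y = T + t·(P−T) with t = 3/11, so TY:YP = 3/11:8/11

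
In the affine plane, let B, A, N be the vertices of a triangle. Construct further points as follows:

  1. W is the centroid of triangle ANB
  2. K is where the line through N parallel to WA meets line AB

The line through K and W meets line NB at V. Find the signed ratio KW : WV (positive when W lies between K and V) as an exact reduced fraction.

KW:WV = 5

Assign B = (0, 0), A = (1, 0), N = (0, 1) — the answer is frame-independent, so this choice is without loss of generality.
1. W is the centroid of triangle ANB ⇒ W = (1/3, 1/3)
2. K is where the line through N parallel to WA meets line AB ⇒ K = (2, 0)
line KW meets NB at V = (0, 2/5)
W = K + t·(V−K) with t = 5/6, so KW:WV = 5/6:1/6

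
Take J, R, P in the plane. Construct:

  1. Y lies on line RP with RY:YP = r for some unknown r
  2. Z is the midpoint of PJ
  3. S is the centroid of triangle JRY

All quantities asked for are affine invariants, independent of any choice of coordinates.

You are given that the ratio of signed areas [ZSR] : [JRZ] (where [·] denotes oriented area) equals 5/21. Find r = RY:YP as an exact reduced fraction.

r = 2/5

Assign J = (0, 0), R = (1, 0), P = (0, 1) — the answer is frame-independent, so this choice is without loss of generality.
1. With RY:YP = r, write λ = r/(r+1) so Y = R + λ·(P−R); Y is affine-linear in λ
2. Z is the midpoint of PJ ⇒ Z = (0, 1/2)
3. S is the centroid of triangle JRY ⇒ S is an affine combination of earlier points and hence also affine-linear in λ
Every point depending on Y is an affine combination of Y and λ-independent points, so each such coordinate is linear in λ; the λ² term in each signed area is a multiple of (P−R)×(P−R) = 0, so 2·[ZSR] and 2·[JRZ] are each linear in λ. Evaluating at λ=0 and λ=1:
  2·[ZSR] = -1/6·λ + 1/6,   2·[JRZ] = 1/2
So [ZSR]:[JRZ] = (-1/6·λ + 1/6) / (1/2). Setting this equal to 5/21:
  -1/6·λ + 1/6 = 5/21·(1/2)  ⇒  λ = 2/7
Then r = λ/(1−λ) = (2/7)/(5/7) = 2/5. Check: with r = 2/5, Y = (5/7, 2/7) and [ZSR]:[JRZ] = 5/21 as required.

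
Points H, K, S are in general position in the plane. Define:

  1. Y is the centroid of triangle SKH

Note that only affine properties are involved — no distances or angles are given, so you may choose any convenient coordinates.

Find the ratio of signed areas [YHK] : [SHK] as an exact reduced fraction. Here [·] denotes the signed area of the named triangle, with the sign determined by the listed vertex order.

[YHK]:[SHK] = 1/3

Set H = (0, 0), K = (1, 0), S = (0, 1); any affine frame gives the same invariant.
1. Y is the centroid of triangle SKH ⇒ Y = (1/3, 1/3)
2·[YHK] = 1/3, 2·[SHK] = 1
[YHK]:[SHK] = 1/3:1 = 1/3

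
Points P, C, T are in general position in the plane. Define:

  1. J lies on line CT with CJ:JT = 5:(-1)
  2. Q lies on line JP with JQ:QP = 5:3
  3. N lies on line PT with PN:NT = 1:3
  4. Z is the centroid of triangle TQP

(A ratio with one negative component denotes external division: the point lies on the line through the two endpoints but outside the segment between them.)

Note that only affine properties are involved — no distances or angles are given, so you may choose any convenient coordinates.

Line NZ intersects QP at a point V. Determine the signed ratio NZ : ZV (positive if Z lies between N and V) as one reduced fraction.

NZ:ZV = -1/4

Choose coordinates P = (0, 0), C = (1, 0), T = (0, 1).
1. J lies on line CT with CJ:JT = 5:(-1) ⇒ J = (-1/4, 5/4)
2. Q lies on line JP with JQ:QP = 5:3 ⇒ Q = (-3/32, 15/32)
3. N lies on line PT with PN:NT = 1:3 ⇒ N = (0, 1/4)
4. Z is the centroid of triangle TQP ⇒ Z = (-1/32, 47/96)
line NZ meets QP at V = (3/32, -15/32)
Z = N + t·(V−N) with t = -1/3, so NZ:ZV = -1/3:4/3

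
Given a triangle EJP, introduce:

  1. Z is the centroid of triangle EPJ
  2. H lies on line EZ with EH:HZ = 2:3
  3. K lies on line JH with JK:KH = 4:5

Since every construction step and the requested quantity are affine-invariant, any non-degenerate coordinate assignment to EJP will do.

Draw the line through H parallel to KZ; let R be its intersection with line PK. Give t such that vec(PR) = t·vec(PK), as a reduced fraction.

Set E = (0, 0), J = (1, 0), P = (0, 1); any affine frame gives the same invariant.
1. Z is the centroid of triangle EPJ ⇒ Z = (1/3, 1/3)
2. H lies on line EZ with EH:HZ = 2:3 ⇒ H = (2/15, 2/15)
3. K lies on line JH with JK:KH = 4:5 ⇒ K = (83/135, 8/135)
through H parallel to KZ: direction (-38/135, 37/135); meets PK at R = (2324/1755, -1801/1755)
R = P + t·(K−P) with t = 28/13

t = 28/13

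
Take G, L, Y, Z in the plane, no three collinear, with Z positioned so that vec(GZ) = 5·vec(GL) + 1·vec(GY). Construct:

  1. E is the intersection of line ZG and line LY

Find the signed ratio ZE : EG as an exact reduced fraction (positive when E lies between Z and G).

Assign G = (0, 0), L = (1, 0), Y = (0, 1), Z = (5, 1) — the answer is frame-independent, so this choice is without loss of generality.
1. E is the intersection of line ZG and line LY ⇒ E = (5/6, 1/6)
E = Z + t·(G−Z) with t = 5/6, so ZE:EG = t:(1−t) = 5/6:1/6

ZE:EG = 5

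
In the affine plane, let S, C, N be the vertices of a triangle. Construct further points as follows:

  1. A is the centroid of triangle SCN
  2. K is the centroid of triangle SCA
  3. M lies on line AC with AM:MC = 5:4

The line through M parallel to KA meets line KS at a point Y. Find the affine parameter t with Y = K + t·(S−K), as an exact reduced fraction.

t = -5/9

Assign S = (0, 0), C = (1, 0), N = (0, 1) — the answer is frame-independent, so this choice is without loss of generality.
1. A is the centroid of triangle SCN ⇒ A = (1/3, 1/3)
2. K is the centroid of triangle SCA ⇒ K = (4/9, 1/9)
3. M lies on line AC with AM:MC = 5:4 ⇒ M = (19/27, 4/27)
through M parallel to KA: direction (-1/9, 2/9); meets KS at Y = (56/81, 14/81)
Y = K + t·(S−K) with t = -5/9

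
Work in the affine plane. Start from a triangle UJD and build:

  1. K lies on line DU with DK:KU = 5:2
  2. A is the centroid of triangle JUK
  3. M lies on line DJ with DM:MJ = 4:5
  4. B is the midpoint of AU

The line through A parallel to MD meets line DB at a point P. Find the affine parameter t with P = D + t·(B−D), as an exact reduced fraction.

t = 8/11

Assign U = (0, 0), J = (1, 0), D = (0, 1) — the answer is frame-independent, so this choice is without loss of generality.
1. K lies on line DU with DK:KU = 5:2 ⇒ K = (0, 2/7)
2. A is the centroid of triangle JUK ⇒ A = (1/3, 2/21)
3. M lies on line DJ with DM:MJ = 4:5 ⇒ M = (4/9, 5/9)
4. B is the midpoint of AU ⇒ B = (1/6, 1/21)
through A parallel to MD: direction (-4/9, 4/9); meets DB at P = (4/33, 71/231)
P = D + t·(B−D) with t = 8/11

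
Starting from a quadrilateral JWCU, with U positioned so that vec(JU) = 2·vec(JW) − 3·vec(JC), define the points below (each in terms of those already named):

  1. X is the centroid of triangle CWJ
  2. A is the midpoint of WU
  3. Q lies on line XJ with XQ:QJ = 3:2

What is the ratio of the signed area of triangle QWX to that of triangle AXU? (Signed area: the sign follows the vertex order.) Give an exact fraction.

[QWX]:[AXU] = 6/25

Choose coordinates J = (0, 0), W = (1, 0), C = (0, 1), U = (2, -3).
1. X is the centroid of triangle CWJ ⇒ X = (1/3, 1/3)
2. A is the midpoint of WU ⇒ A = (3/2, -3/2)
3. Q lies on line XJ with XQ:QJ = 3:2 ⇒ Q = (2/15, 2/15)
2·[QWX] = 1/5, 2·[AXU] = 5/6
[QWX]:[AXU] = 1/5:5/6 = 6/25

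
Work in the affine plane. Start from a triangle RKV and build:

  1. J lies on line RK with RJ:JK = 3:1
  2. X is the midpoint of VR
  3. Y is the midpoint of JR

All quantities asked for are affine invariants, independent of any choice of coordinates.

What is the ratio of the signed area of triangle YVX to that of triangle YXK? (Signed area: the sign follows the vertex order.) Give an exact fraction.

Work in coordinates with R = (0, 0), K = (1, 0), V = (0, 1).
1. J lies on line RK with RJ:JK = 3:1 ⇒ J = (3/4, 0)
2. X is the midpoint of VR ⇒ X = (0, 1/2)
3. Y is the midpoint of JR ⇒ Y = (3/8, 0)
2·[YVX] = 3/16, 2·[YXK] = -5/16
[YVX]:[YXK] = 3/16:-5/16 = -3/5

[YVX]:[YXK] = -3/5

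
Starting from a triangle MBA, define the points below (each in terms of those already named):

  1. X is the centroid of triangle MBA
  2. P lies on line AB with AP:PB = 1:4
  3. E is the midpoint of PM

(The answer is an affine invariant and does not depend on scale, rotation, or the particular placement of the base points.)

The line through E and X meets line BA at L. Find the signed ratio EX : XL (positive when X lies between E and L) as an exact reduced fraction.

EX:XL = 1/2

Assign M = (0, 0), B = (1, 0), A = (0, 1) — the answer is frame-independent, so this choice is without loss of generality.
1. X is the centroid of triangle MBA ⇒ X = (1/3, 1/3)
2. P lies on line AB with AP:PB = 1:4 ⇒ P = (1/5, 4/5)
3. E is the midpoint of PM ⇒ E = (1/10, 2/5)
line EX meets BA at L = (4/5, 1/5)
X = E + t·(L−E) with t = 1/3, so EX:XL = 1/3:2/3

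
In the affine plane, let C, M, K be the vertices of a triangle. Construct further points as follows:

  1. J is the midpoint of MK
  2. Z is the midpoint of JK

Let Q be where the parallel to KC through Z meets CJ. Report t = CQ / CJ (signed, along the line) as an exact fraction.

Choose coordinates C = (0, 0), M = (1, 0), K = (0, 1).
1. J is the midpoint of MK ⇒ J = (1/2, 1/2)
2. Z is the midpoint of JK ⇒ Z = (1/4, 3/4)
through Z parallel to KC: direction (0, -1); meets CJ at Q = (1/4, 1/4)
Q = C + t·(J−C) with t = 1/2

t = 1/2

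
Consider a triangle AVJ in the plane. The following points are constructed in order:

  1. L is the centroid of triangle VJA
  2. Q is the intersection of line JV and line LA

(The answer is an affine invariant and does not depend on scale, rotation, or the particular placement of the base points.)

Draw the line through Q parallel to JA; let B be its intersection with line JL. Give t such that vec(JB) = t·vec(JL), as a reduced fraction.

t = 3/2

Assign A = (0, 0), V = (1, 0), J = (0, 1) — the answer is frame-independent, so this choice is without loss of generality.
1. L is the centroid of triangle VJA ⇒ L = (1/3, 1/3)
2. Q is the intersection of line JV and line LA ⇒ Q = (1/2, 1/2)
through Q parallel to JA: direction (0, -1); meets JL at B = (1/2, 0)
B = J + t·(L−J) with t = 3/2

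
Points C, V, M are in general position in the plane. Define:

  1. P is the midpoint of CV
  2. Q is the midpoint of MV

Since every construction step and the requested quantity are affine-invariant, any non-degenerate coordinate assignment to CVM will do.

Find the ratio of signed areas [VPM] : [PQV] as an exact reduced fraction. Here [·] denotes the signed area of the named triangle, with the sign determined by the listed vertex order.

[VPM]:[PQV] = 2

Assign C = (0, 0), V = (1, 0), M = (0, 1) — the answer is frame-independent, so this choice is without loss of generality.
1. P is the midpoint of CV ⇒ P = (1/2, 0)
2. Q is the midpoint of MV ⇒ Q = (1/2, 1/2)
2·[VPM] = -1/2, 2·[PQV] = -1/4
[VPM]:[PQV] = -1/2:-1/4 = 2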